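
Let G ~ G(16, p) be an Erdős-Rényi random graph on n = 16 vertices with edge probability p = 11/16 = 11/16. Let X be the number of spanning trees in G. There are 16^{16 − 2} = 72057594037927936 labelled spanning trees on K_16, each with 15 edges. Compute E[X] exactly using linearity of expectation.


K_16 has 16^{16 − 2} = 72057594037927936 labelled spanning trees.
For each such spanning tree H, let X_H = 1 if all 15 edges of H are present in G. Then P[X_H = 1] = p^{15} = (11/16)^{15} = 4177248169415651/1152921504606846976.
Summing the indicators: E[X] = Σ_H E[X_H] = 72057594037927936 · p^{15} = 72057594037927936 · 4177248169415651/1152921504606846976 = 4177248169415651/16.
Numerically: E[X] ≈ 2.6108e+14.

E[X] = 72057594037927936 · (11/16)^{15} = 4177248169415651/16 ≈ 2.6108e+14.


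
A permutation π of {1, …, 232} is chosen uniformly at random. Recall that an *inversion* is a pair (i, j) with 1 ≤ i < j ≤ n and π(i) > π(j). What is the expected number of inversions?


Write X = Σ X_I over the C(232, 2) = 26796 pairs i < j, with X_I the indicator of one inversion.
There are 26796 indicators.
For each fixed pair i < j, the values π(i) and π(j) are two distinct elements of {1, …, 232} in uniformly random order; by symmetry P[π(i) > π(j)] = 1/2.
By linearity: E[X] = 26796 · (1/2) = C(232, 2) · (1/2) = 26796/2 = 13398 ≈ 13398.000.

E[X] = 13398 = 13398.000.


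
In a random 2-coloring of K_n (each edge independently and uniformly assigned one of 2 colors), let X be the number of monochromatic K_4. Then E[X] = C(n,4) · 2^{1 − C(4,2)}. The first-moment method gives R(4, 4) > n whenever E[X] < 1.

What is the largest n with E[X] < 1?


We need C(n, 4) · 2^{1 − 6} < 1, i.e. C(n, 4) < 2^{6 − 1} = 32.
Check values of n near the boundary:
  n = 4: C(4, 4) = 1; 1 < 32? YES
  n = 5: C(5, 4) = 5; 5 < 32? YES
  n = 6: C(6, 4) = 15; 15 < 32? YES
  n = 7: C(7, 4) = 35; 35 < 32? NO
  n = 8: C(8, 4) = 70; 70 < 32? NO
The largest n with C(n, 4) < 32 is n = 6 (where E[X] = 15/32 ≈ 0.468750). Hence R(4, 4) > 6, i.e. R(4, 4) ≥ 7.

Largest n = 6; hence R(4, 4) > 6.


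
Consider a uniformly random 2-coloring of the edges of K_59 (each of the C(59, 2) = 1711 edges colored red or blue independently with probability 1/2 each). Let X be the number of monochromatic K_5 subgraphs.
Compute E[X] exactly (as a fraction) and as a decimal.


Let X = Σ_S X_S over the C(59, 5) = 5006386 subsets S of size 5, where X_S = 1 if the K_5 on S is monochromatic.
For a fixed S, the K_5 on S has C(5, 2) = 10 edges. P[all 10 edges red] = (1/2)^10, and likewise for blue, so P[monochromatic] = 2·(1/2)^10 = 2^{1 − 10} = 1/512.
Summing: E[X] = C(59, 5) · 2^{1 − 10} = 5006386 · 1/512 = 2503193/256.
Numerically: E[X] ≈ 9778.0977.

E[X] = C(59,5)·2^(1−C(5,2)) = 2503193/256 ≈ 9778.0977.


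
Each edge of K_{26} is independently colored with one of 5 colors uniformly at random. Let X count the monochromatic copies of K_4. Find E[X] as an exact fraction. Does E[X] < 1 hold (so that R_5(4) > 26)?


E[X] = C(26, 4) · 5^{1 − 6} = 14950 · 5^{−5} = 14950/3125.
As a reduced fraction: E[X] = 598/125 ≈ 4.784000.
Is E[X] < 1? NO.
Since E[X] ≥ 1, the first-moment bound is inconclusive at n = 26; it does NOT by itself certify R_5(4) > 26.

E[X] = 598/125 ≈ 4.784000; E[X] ≥ 1; first-moment method inconclusive here.


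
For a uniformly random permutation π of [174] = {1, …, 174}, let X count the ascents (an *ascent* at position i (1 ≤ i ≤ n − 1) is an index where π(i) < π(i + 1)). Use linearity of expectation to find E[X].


Write X = Σ X_I over i = 1, …, 173, with X_I the indicator of one ascent.
There are 173 indicators.
For each fixed i, the pair (π(i), π(i+1)) is a uniformly random ordered pair of distinct values from {1, …, 174}; by symmetry P[π(i) < π(i+1)] = 1/2.
By linearity: E[X] = 173 · (1/2) = (174 − 1) · (1/2) = 173/2 ≈ 86.5000.

E[X] = 173/2 = 86.5000.


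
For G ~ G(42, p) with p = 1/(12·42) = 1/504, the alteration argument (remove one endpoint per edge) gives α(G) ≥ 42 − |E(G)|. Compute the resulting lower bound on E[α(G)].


E[|E(G)|] = C(42, 2)·p = 861 · (1/504) = 41/24.
E[α(G)] ≥ n − E[|E(G)|] = 42 − 41/24 = 967/24.
Numerically: ≈ 40.29167.
(This is only a lower bound; the true E[α(G)] may be larger.)

E[α(G)] ≥ 967/24 ≈ 40.29167.


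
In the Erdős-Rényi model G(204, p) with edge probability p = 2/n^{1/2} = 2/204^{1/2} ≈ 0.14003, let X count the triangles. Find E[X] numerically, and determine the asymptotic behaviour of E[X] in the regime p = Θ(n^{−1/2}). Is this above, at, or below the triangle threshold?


Number of potential triangles: C(204, 3) = 1394204.
Each occurs with probability p³ ≈ (0.14003)³ ≈ 2.7456472e-03.
By linearity: E[X] = C(204, 3)·p³ ≈ 1394204 · 2.7456472e-03 ≈ 3827.99234.
Since α = 1/2 < 1, p = c/n^{1/2} ≫ 1/n is above the triangle threshold p ~ 1/n. Asymptotically E[X] ~ (c³/6)·n^{3(1−α)} = (2³/6)·n^{1.5} → ∞; triangles are abundant w.h.p.

E[X] ≈ 3827.99234; in regime p = Θ(1/n^{1/2}) E[X] diverges (above the triangle threshold p ~ 1/n).


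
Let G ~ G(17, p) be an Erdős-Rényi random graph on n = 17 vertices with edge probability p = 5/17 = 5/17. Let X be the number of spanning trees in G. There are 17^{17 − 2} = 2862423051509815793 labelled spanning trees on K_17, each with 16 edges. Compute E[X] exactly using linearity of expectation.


K_17 has 17^{17 − 2} = 2862423051509815793 labelled spanning trees.
For each such spanning tree H, let X_H = 1 if all 16 edges of H are present in G. Then P[X_H = 1] = p^{16} = (5/17)^{16} = 152587890625/48661191875666868481.
By linearity: E[X] = Σ_H E[X_H] = 2862423051509815793 · p^{16} = 2862423051509815793 · 152587890625/48661191875666868481 = 152587890625/17.
Numerically: E[X] ≈ 8.9758e+09.

E[X] = 2862423051509815793 · (5/17)^{16} = 152587890625/17 ≈ 8.9758e+09.


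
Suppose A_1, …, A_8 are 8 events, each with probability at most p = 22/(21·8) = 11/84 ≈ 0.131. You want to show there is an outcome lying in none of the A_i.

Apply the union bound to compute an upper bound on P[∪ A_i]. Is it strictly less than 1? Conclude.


Union bound: P[∪_{i=1}^{8} A_i] ≤ Σ_i P[A_i] ≤ 8·p = 8·(11/84) = 22/21.
Numerically: 22/21 ≈ 1.048.
Is 22/21 < 1? NO.
Since the bound 22/21 is ≥ 1, the union bound is uninformative here; it does NOT by itself certify existence.

8·p = 22/21 ≈ 1.048; existence NOT certified by the union bound.


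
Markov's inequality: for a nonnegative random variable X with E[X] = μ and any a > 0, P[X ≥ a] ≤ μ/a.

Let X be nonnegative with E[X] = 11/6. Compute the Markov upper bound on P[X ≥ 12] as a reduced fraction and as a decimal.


μ = E[X] = 11/6, a = 12.
Markov: P[X ≥ 12] ≤ μ/a = (11/6)/12 = 11/72.
Numerically: ≈ 0.1528.
(Since a = 12 > μ = 1.8333, the bound 11/72 is < 1 and informative.)

P[X ≥ 12] ≤ 11/72 ≈ 0.1528.


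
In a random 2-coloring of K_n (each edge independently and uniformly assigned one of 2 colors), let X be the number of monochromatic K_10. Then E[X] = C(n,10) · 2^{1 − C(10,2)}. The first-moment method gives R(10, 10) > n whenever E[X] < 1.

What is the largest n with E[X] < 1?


We need C(n, 10) · 2^{1 − 45} < 1, i.e. C(n, 10) < 2^{45 − 1} = 17592186044416.
Check values of n near the boundary:
  n = 95: C(95, 10) = 10104934117421; 10104934117421 < 17592186044416? YES
  n = 96: C(96, 10) = 11279926456656; 11279926456656 < 17592186044416? YES
  n = 97: C(97, 10) = 12576469727536; 12576469727536 < 17592186044416? YES
  n = 98: C(98, 10) = 14005614014756; 14005614014756 < 17592186044416? YES
  n = 99: C(99, 10) = 15579278510796; 15579278510796 < 17592186044416? YES
  n = 100: C(100, 10) = 17310309456440; 17310309456440 < 17592186044416? YES
  n = 101: C(101, 10) = 19212541264840; 19212541264840 < 17592186044416? NO
The largest n with C(n, 10) < 17592186044416 is n = 100 (where E[X] = 2163788682055/2199023255552 ≈ 0.9840). Hence R(10, 10) > 100, i.e. R(10, 10) ≥ 101.

Largest n = 100; hence R(10, 10) > 100.


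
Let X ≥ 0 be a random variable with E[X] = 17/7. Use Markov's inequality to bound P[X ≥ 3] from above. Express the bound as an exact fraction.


μ = E[X] = 17/7, a = 3.
Markov: P[X ≥ 3] ≤ μ/a = (17/7)/3 = 17/21.
Numerically: ≈ 0.8095.
(Since a = 3 > μ = 2.4286, the bound 17/21 is < 1 and informative.)

P[X ≥ 3] ≤ 17/21 ≈ 0.8095.


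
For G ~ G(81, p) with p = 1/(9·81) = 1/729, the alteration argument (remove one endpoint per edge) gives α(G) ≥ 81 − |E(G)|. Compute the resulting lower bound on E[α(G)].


E[|E(G)|] = C(81, 2)·p = 3240 · (1/729) = 40/9.
E[α(G)] ≥ n − E[|E(G)|] = 81 − 40/9 = 689/9.
Numerically: ≈ 76.556.
(This is only a lower bound; the true E[α(G)] may be larger.)

E[α(G)] ≥ 689/9 ≈ 76.556.


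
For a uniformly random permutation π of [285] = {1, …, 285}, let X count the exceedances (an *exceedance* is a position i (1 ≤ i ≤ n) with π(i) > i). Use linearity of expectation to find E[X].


Write X = Σ_{i=1}^{285} X_i, where X_i = 1_{π(i) > i}.
For each fixed i, π(i) is uniform over {1, …, 285} (marginal of a uniform permutation), so P[π(i) > i] = (n − i)/n. Summing: Σ_{i=1}^{285} (n − i)/n = (0 + 1 + … + 284)/285 = 285(285 − 1)/(2·285) = (285 − 1)/2.
Hence E[X] = Σ_{i=1}^{285} (285 − i)/285 = 142 ≈ 142.000.

E[X] = 142 = 142.000.


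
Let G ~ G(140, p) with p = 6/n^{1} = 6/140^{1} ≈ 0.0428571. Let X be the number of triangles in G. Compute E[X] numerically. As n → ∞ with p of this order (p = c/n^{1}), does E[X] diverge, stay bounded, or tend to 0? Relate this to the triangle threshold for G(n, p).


Number of potential triangles: C(140, 3) = 447580.
Each occurs with probability p³ ≈ (0.0428571)³ ≈ 7.87172012e-05.
By linearity: E[X] = C(140, 3)·p³ ≈ 447580 · 7.87172012e-05 ≈ 35.232245.
Here α = 1, so p = 6/n is exactly at the triangle threshold p ~ 1/n. Asymptotically E[X] → c³/6 = 6³/6 = 36 ≈ 36.000000, a bounded constant. In this regime the triangle count is asymptotically Poisson(c³/6).

E[X] ≈ 35.232245; in regime p = Θ(1/n^{1}) E[X] stays bounded (at the triangle threshold p ~ 1/n).


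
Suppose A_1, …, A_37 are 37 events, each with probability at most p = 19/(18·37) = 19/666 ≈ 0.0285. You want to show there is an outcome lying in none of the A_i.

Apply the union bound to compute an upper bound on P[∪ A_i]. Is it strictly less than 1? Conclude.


Union bound: P[∪_{i=1}^{37} A_i] ≤ Σ_i P[A_i] ≤ 37·p = 37·(19/666) = 19/18.
Numerically: 19/18 ≈ 1.0556.
Is 19/18 < 1? NO.
Since the bound 19/18 is ≥ 1, the union bound is uninformative here; it does NOT by itself certify existence.

37·p = 19/18 ≈ 1.0556; existence NOT certified by the union bound.


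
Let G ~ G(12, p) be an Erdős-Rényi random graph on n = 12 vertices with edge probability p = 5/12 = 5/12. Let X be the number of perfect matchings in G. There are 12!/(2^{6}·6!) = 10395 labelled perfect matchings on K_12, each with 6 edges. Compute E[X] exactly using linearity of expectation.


K_12 has 12!/(2^{6}·6!) = 10395 labelled perfect matchings.
For each such perfect matching H, let X_H = 1 if all 6 edges of H are present in G. Then P[X_H = 1] = p^{6} = (5/12)^{6} = 15625/2985984.
By linearity: E[X] = Σ_H E[X_H] = 10395 · p^{6} = 10395 · 15625/2985984 = 6015625/110592.
Numerically: E[X] ≈ 54.39.

E[X] = 10395 · (5/12)^{6} = 6015625/110592 ≈ 54.39.


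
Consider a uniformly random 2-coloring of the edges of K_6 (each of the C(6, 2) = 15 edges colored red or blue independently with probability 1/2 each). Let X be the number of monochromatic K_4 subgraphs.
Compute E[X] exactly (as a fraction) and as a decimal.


Let X = Σ_S X_S over the C(6, 4) = 15 subsets S of size 4, where X_S = 1 if the K_4 on S is monochromatic.
For a fixed S, the K_4 on S has C(4, 2) = 6 edges. P[all 6 edges red] = (1/2)^6, and likewise for blue, so P[monochromatic] = 2·(1/2)^6 = 2^{1 − 6} = 1/32.
By linearity: E[X] = C(6, 4) · 2^{1 − 6} = 15 · 1/32 = 15/32.
Numerically: E[X] ≈ 0.4688.

E[X] = C(6,4)·2^(1−C(4,2)) = 15/32 ≈ 0.4688.


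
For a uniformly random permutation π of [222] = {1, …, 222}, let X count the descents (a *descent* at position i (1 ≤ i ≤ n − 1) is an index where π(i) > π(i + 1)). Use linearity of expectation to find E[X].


Write X = Σ X_I over i = 1, …, 221, with X_I the indicator of one descent.
There are 221 indicators.
For each fixed i, the pair (π(i), π(i+1)) is a uniformly random ordered pair of distinct values from {1, …, 222}; by symmetry P[π(i) > π(i+1)] = 1/2.
By linearity: E[X] = 221 · (1/2) = (222 − 1) · (1/2) = 221/2 ≈ 110.500.

E[X] = 221/2 = 110.500.


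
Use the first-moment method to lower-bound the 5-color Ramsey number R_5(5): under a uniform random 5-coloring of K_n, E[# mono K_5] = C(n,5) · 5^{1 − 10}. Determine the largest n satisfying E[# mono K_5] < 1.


We need C(n, 5) · 5^{1 − 10} < 1, i.e. C(n, 5) < 5^{10 − 1} = 1953125.
Check values of n near the boundary:
  n = 45: C(45, 5) = 1221759; 1221759 < 1953125? YES
  n = 46: C(46, 5) = 1370754; 1370754 < 1953125? YES
  n = 47: C(47, 5) = 1533939; 1533939 < 1953125? YES
  n = 48: C(48, 5) = 1712304; 1712304 < 1953125? YES
  n = 49: C(49, 5) = 1906884; 1906884 < 1953125? YES
  n = 50: C(50, 5) = 2118760; 2118760 < 1953125? NO
  n = 51: C(51, 5) = 2349060; 2349060 < 1953125? NO
The largest n with C(n, 5) < 1953125 is n = 49 (where E[X] = 1906884/1953125 ≈ 0.9763). Hence R_5(5) > 49, i.e. R_5(5) ≥ 50.

Largest n = 49; hence R_5(5) > 49.


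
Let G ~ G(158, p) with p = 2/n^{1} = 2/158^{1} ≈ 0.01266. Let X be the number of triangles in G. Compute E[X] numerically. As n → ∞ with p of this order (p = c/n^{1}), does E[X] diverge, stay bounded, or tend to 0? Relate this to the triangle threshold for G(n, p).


Number of potential triangles: C(158, 3) = 644956.
Each occurs with probability p³ ≈ (0.01266)³ ≈ 2.028237e-06.
By linearity: E[X] = C(158, 3)·p³ ≈ 644956 · 2.028237e-06 ≈ 1.3081.
Here α = 1, so p = 2/n is exactly at the triangle threshold p ~ 1/n. Asymptotically E[X] → c³/6 = 2³/6 = 4/3 ≈ 1.3333, a bounded constant. In this regime the triangle count is asymptotically Poisson(c³/6).

E[X] ≈ 1.3081; in regime p = Θ(1/n^{1}) E[X] stays bounded (at the triangle threshold p ~ 1/n).


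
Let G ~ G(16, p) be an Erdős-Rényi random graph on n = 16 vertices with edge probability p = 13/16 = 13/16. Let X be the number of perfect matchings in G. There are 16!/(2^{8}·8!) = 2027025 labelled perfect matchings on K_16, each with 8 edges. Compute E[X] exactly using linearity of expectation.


K_16 has 16!/(2^{8}·8!) = 2027025 labelled perfect matchings.
For each such perfect matching H, let X_H = 1 if all 8 edges of H are present in G. Then P[X_H = 1] = p^{8} = (13/16)^{8} = 815730721/4294967296.
Summing the indicators: E[X] = Σ_H E[X_H] = 2027025 · p^{8} = 2027025 · 815730721/4294967296 = 1653506564735025/4294967296.
Numerically: E[X] ≈ 3.85e+05.

E[X] = 2027025 · (13/16)^{8} = 1653506564735025/4294967296 ≈ 3.85e+05.


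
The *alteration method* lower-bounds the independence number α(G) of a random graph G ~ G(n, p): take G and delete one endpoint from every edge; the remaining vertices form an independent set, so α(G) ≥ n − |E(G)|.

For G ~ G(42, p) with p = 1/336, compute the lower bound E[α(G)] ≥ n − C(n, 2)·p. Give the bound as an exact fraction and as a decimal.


E[|E(G)|] = C(42, 2)·p = 861 · (1/336) = 41/16.
E[α(G)] ≥ n − E[|E(G)|] = 42 − 41/16 = 631/16.
Numerically: ≈ 39.437500.
(This is only a lower bound; the true E[α(G)] may be larger.)

E[α(G)] ≥ 631/16 ≈ 39.437500.


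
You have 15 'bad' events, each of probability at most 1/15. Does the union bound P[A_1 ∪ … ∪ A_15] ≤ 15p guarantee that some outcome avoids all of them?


Union bound: P[∪_{i=1}^{15} A_i] ≤ Σ_i P[A_i] ≤ 15·p = 15·(1/15) = 1.
Numerically: 1 ≈ 1.00000.
Is 1 < 1? NO.
Since the bound 1 is ≥ 1, the union bound is uninformative here; it does NOT by itself certify existence.

15·p = 1 ≈ 1.00000; existence NOT certified by the union bound.


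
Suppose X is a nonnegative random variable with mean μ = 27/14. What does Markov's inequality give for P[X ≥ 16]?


μ = E[X] = 27/14, a = 16.
Markov: P[X ≥ 16] ≤ μ/a = (27/14)/16 = 27/224.
Numerically: ≈ 0.120536.
(Since a = 16 > μ = 1.928571, the bound 27/224 is < 1 and informative.)

P[X ≥ 16] ≤ 27/224 ≈ 0.120536.


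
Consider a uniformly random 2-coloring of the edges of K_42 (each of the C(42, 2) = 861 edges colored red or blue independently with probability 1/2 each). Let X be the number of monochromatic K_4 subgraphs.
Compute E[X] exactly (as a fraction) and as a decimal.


Let X = Σ_S X_S over the C(42, 4) = 111930 subsets S of size 4, where X_S = 1 if the K_4 on S is monochromatic.
For a fixed S, the K_4 on S has C(4, 2) = 6 edges. P[all 6 edges red] = (1/2)^6, and likewise for blue, so P[monochromatic] = 2·(1/2)^6 = 2^{1 − 6} = 1/32.
By linearity of expectation: E[X] = C(42, 4) · 2^{1 − 6} = 111930 · 1/32 = 55965/16.
Numerically: E[X] ≈ 3497.812.

E[X] = C(42,4)·2^(1−C(4,2)) = 55965/16 ≈ 3497.812.


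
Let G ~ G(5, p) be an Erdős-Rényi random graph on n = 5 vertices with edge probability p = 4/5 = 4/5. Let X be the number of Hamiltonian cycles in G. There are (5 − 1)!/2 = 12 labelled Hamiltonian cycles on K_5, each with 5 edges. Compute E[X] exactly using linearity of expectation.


K_5 has (5 − 1)!/2 = 12 labelled Hamiltonian cycles.
For each such Hamiltonian cycle H, let X_H = 1 if all 5 edges of H are present in G. Then P[X_H = 1] = p^{5} = (4/5)^{5} = 1024/3125.
By linearity: E[X] = Σ_H E[X_H] = 12 · p^{5} = 12 · 1024/3125 = 12288/3125.
Numerically: E[X] ≈ 3.93.

E[X] = 12 · (4/5)^{5} = 12288/3125 ≈ 3.93.


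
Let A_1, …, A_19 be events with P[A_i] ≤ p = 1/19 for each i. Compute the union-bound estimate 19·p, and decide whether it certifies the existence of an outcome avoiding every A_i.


Union bound: P[∪_{i=1}^{19} A_i] ≤ Σ_i P[A_i] ≤ 19·p = 19·(1/19) = 1.
Numerically: 1 ≈ 1.000.
Is 1 < 1? NO.
Since the bound 1 is ≥ 1, the union bound is uninformative here; it does NOT by itself certify existence.

19·p = 1 ≈ 1.000; existence NOT certified by the union bound.


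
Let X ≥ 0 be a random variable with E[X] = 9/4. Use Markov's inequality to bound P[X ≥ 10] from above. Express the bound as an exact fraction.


μ = E[X] = 9/4, a = 10.
Markov: P[X ≥ 10] ≤ μ/a = (9/4)/10 = 9/40.
Numerically: ≈ 0.225000.
(Since a = 10 > μ = 2.250000, the bound 9/40 is < 1 and informative.)

P[X ≥ 10] ≤ 9/40 ≈ 0.225000.


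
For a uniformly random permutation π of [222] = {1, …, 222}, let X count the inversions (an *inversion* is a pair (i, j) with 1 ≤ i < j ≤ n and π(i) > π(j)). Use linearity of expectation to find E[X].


Write X = Σ X_I over the C(222, 2) = 24531 pairs i < j, with X_I the indicator of one inversion.
There are 24531 indicators.
For each fixed pair i < j, the values π(i) and π(j) are two distinct elements of {1, …, 222} in uniformly random order; by symmetry P[π(i) > π(j)] = 1/2.
By linearity: E[X] = 24531 · (1/2) = C(222, 2) · (1/2) = 24531/2 = 24531/2 ≈ 12265.500000.

E[X] = 24531/2 = 12265.500000.


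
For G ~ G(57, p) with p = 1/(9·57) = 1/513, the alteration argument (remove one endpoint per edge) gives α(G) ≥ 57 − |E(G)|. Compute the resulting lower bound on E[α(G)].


E[|E(G)|] = C(57, 2)·p = 1596 · (1/513) = 28/9.
E[α(G)] ≥ n − E[|E(G)|] = 57 − 28/9 = 485/9.
Numerically: ≈ 53.889.
(This is only a lower bound; the true E[α(G)] may be larger.)

E[α(G)] ≥ 485/9 ≈ 53.889.


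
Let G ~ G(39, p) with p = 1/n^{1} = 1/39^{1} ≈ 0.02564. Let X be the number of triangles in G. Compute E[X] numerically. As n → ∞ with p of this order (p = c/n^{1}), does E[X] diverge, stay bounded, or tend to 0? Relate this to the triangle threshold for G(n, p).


Number of potential triangles: C(39, 3) = 9139.
Each occurs with probability p³ ≈ (0.02564)³ ≈ 1.685801e-05.
By linearity: E[X] = C(39, 3)·p³ ≈ 9139 · 1.685801e-05 ≈ 0.1541.
Here α = 1, so p = 1/n is exactly at the triangle threshold p ~ 1/n. Asymptotically E[X] → c³/6 = 1³/6 = 1/6 ≈ 0.1667, a bounded constant. In this regime the triangle count is asymptotically Poisson(c³/6).

E[X] ≈ 0.1541; in regime p = Θ(1/n^{1}) E[X] stays bounded (at the triangle threshold p ~ 1/n).


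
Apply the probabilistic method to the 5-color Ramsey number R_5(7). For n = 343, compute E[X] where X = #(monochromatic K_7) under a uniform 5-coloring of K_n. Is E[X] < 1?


E[X] = C(343, 7) · 5^{1 − 21} = 104200375748469 · 5^{−20} = 104200375748469/95367431640625.
As a reduced fraction: E[X] = 104200375748469/95367431640625 ≈ 1.093.
Is E[X] < 1? NO.
Since E[X] ≥ 1, the first-moment bound is inconclusive at n = 343; it does NOT by itself certify R_5(7) > 343.

E[X] = 104200375748469/95367431640625 ≈ 1.093; E[X] ≥ 1; first-moment method inconclusive here.


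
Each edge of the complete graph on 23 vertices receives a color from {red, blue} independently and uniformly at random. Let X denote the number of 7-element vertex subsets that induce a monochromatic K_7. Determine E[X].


Let X = Σ_S X_S over the C(23, 7) = 245157 subsets S of size 7, where X_S = 1 if the K_7 on S is monochromatic.
For a fixed S, the K_7 on S has C(7, 2) = 21 edges. P[all 21 edges red] = (1/2)^21, and likewise for blue, so P[monochromatic] = 2·(1/2)^21 = 2^{1 − 21} = 1/1048576.
By linearity: E[X] = C(23, 7) · 2^{1 − 21} = 245157 · 1/1048576 = 245157/1048576.
Numerically: E[X] ≈ 0.233800.

E[X] = C(23,7)·2^(1−C(7,2)) = 245157/1048576 ≈ 0.233800.


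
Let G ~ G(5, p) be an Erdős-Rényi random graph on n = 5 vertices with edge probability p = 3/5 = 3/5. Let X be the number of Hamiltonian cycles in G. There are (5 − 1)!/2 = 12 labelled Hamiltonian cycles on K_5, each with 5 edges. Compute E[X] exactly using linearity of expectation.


K_5 has (5 − 1)!/2 = 12 labelled Hamiltonian cycles.
For each such Hamiltonian cycle H, let X_H = 1 if all 5 edges of H are present in G. Then P[X_H = 1] = p^{5} = (3/5)^{5} = 243/3125.
By linearity of expectation: E[X] = Σ_H E[X_H] = 12 · p^{5} = 12 · 243/3125 = 2916/3125.
Numerically: E[X] ≈ 0.9331.

E[X] = 12 · (3/5)^{5} = 2916/3125 ≈ 0.9331.


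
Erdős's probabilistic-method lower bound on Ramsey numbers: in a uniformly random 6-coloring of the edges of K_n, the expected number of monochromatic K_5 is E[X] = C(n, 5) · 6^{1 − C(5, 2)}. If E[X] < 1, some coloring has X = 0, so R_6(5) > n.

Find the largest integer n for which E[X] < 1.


We need C(n, 5) · 6^{1 − 10} < 1, i.e. C(n, 5) < 6^{10 − 1} = 10077696.
Check values of n near the boundary:
  n = 65: C(65, 5) = 8259888; 8259888 < 10077696? YES
  n = 66: C(66, 5) = 8936928; 8936928 < 10077696? YES
  n = 67: C(67, 5) = 9657648; 9657648 < 10077696? YES
  n = 68: C(68, 5) = 10424128; 10424128 < 10077696? NO
The largest n with C(n, 5) < 10077696 is n = 67 (where E[X] = 67067/69984 ≈ 0.95832). Hence R_6(5) > 67, i.e. R_6(5) ≥ 68.

Largest n = 67; hence R_6(5) > 67.


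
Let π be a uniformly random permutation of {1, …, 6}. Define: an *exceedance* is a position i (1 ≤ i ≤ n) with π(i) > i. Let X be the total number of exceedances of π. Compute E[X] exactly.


Write X = Σ_{i=1}^{6} X_i, where X_i = 1_{π(i) > i}.
For each fixed i, π(i) is uniform over {1, …, 6} (marginal of a uniform permutation), so P[π(i) > i] = (n − i)/n. Summing: Σ_{i=1}^{6} (n − i)/n = (0 + 1 + … + 5)/6 = 6(6 − 1)/(2·6) = (6 − 1)/2.
Hence E[X] = Σ_{i=1}^{6} (6 − i)/6 = 5/2 ≈ 2.500000.

E[X] = 5/2 = 2.500000.


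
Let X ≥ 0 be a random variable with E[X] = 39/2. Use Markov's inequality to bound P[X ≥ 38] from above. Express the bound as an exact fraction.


μ = E[X] = 39/2, a = 38.
Markov: P[X ≥ 38] ≤ μ/a = (39/2)/38 = 39/76.
Numerically: ≈ 0.513158.
(Since a = 38 > μ = 19.500000, the bound 39/76 is < 1 and informative.)

P[X ≥ 38] ≤ 39/76 ≈ 0.513158.


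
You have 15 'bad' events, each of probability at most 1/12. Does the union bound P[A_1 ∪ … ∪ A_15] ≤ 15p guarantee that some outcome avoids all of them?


Union bound: P[∪_{i=1}^{15} A_i] ≤ Σ_i P[A_i] ≤ 15·p = 15·(1/12) = 5/4.
Numerically: 5/4 ≈ 1.250.
Is 5/4 < 1? NO.
Since the bound 5/4 is ≥ 1, the union bound is uninformative here; it does NOT by itself certify existence.

15·p = 5/4 ≈ 1.250; existence NOT certified by the union bound.


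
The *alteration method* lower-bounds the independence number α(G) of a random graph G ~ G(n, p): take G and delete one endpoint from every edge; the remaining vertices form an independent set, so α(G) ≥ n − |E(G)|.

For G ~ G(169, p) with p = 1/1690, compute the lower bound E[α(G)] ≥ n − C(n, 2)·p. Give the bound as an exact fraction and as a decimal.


E[|E(G)|] = C(169, 2)·p = 14196 · (1/1690) = 42/5.
E[α(G)] ≥ n − E[|E(G)|] = 169 − 42/5 = 803/5.
Numerically: ≈ 160.60000.
(This is only a lower bound; the true E[α(G)] may be larger.)

E[α(G)] ≥ 803/5 ≈ 160.60000.


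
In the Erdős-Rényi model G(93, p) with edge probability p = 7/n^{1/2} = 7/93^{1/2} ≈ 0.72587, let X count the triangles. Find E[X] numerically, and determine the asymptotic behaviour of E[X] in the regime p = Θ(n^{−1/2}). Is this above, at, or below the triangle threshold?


Number of potential triangles: C(93, 3) = 129766.
Each occurs with probability p³ ≈ (0.72587)³ ≈ 3.8244563e-01.
By linearity: E[X] = C(93, 3)·p³ ≈ 129766 · 3.8244563e-01 ≈ 49628.43898.
Since α = 1/2 < 1, p = c/n^{1/2} ≫ 1/n is above the triangle threshold p ~ 1/n. Asymptotically E[X] ~ (c³/6)·n^{3(1−α)} = (7³/6)·n^{1.5} → ∞; triangles are abundant w.h.p.

E[X] ≈ 49628.43898; in regime p = Θ(1/n^{1/2}) E[X] diverges (above the triangle threshold p ~ 1/n).


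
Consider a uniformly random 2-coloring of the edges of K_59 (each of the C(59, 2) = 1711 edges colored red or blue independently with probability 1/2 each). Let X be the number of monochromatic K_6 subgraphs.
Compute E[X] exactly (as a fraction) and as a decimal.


Let X = Σ_S X_S over the C(59, 6) = 45057474 subsets S of size 6, where X_S = 1 if the K_6 on S is monochromatic.
For a fixed S, the K_6 on S has C(6, 2) = 15 edges. P[all 15 edges red] = (1/2)^15, and likewise for blue, so P[monochromatic] = 2·(1/2)^15 = 2^{1 − 15} = 1/16384.
By linearity of expectation: E[X] = C(59, 6) · 2^{1 − 15} = 45057474 · 1/16384 = 22528737/8192.
Numerically: E[X] ≈ 2750.0900.

E[X] = C(59,6)·2^(1−C(6,2)) = 22528737/8192 ≈ 2750.0900.


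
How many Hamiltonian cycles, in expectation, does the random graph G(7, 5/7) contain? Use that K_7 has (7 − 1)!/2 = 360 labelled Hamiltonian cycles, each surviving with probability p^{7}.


K_7 has (7 − 1)!/2 = 360 labelled Hamiltonian cycles.
For each such Hamiltonian cycle H, let X_H = 1 if all 7 edges of H are present in G. Then P[X_H = 1] = p^{7} = (5/7)^{7} = 78125/823543.
Summing the indicators: E[X] = Σ_H E[X_H] = 360 · p^{7} = 360 · 78125/823543 = 28125000/823543.
Numerically: E[X] ≈ 34.2.

E[X] = 360 · (5/7)^{7} = 28125000/823543 ≈ 34.2.


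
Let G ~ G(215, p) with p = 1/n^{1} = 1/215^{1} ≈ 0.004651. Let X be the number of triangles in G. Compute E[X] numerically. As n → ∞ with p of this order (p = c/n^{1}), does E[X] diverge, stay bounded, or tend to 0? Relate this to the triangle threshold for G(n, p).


Number of potential triangles: C(215, 3) = 1633355.
Each occurs with probability p³ ≈ (0.004651)³ ≈ 1.006201e-07.
By linearity: E[X] = C(215, 3)·p³ ≈ 1633355 · 1.006201e-07 ≈ 0.1643.
Here α = 1, so p = 1/n is exactly at the triangle threshold p ~ 1/n. Asymptotically E[X] → c³/6 = 1³/6 = 1/6 ≈ 0.1667, a bounded constant. In this regime the triangle count is asymptotically Poisson(c³/6).

E[X] ≈ 0.1643; in regime p = Θ(1/n^{1}) E[X] stays bounded (at the triangle threshold p ~ 1/n).


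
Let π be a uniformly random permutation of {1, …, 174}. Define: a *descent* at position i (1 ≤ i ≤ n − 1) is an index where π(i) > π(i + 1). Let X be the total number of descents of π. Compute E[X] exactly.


Write X = Σ X_I over i = 1, …, 173, with X_I the indicator of one descent.
There are 173 indicators.
For each fixed i, the pair (π(i), π(i+1)) is a uniformly random ordered pair of distinct values from {1, …, 174}; by symmetry P[π(i) > π(i+1)] = 1/2.
By linearity: E[X] = 173 · (1/2) = (174 − 1) · (1/2) = 173/2 ≈ 86.50000.

E[X] = 173/2 = 86.50000.


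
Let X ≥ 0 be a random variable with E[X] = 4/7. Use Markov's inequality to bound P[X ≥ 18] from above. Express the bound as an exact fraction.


μ = E[X] = 4/7, a = 18.
Markov: P[X ≥ 18] ≤ μ/a = (4/7)/18 = 2/63.
Numerically: ≈ 0.032.
(Since a = 18 > μ = 0.571, the bound 2/63 is < 1 and informative.)

P[X ≥ 18] ≤ 2/63 ≈ 0.032.


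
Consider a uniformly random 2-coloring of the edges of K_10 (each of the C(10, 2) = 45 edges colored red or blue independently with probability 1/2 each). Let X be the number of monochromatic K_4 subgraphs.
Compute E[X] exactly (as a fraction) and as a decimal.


Let X = Σ_S X_S over the C(10, 4) = 210 subsets S of size 4, where X_S = 1 if the K_4 on S is monochromatic.
For a fixed S, the K_4 on S has C(4, 2) = 6 edges. P[all 6 edges red] = (1/2)^6, and likewise for blue, so P[monochromatic] = 2·(1/2)^6 = 2^{1 − 6} = 1/32.
Summing: E[X] = C(10, 4) · 2^{1 − 6} = 210 · 1/32 = 105/16.
Numerically: E[X] ≈ 6.5625.

E[X] = C(10,4)·2^(1−C(4,2)) = 105/16 ≈ 6.5625.


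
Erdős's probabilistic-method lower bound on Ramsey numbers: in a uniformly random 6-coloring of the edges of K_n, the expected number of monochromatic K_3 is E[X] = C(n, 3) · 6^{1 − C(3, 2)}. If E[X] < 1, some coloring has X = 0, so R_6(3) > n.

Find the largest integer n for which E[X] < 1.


We need C(n, 3) · 6^{1 − 3} < 1, i.e. C(n, 3) < 6^{3 − 1} = 36.
Check values of n near the boundary:
  n = 3: C(3, 3) = 1; 1 < 36? YES
  n = 4: C(4, 3) = 4; 4 < 36? YES
  n = 5: C(5, 3) = 10; 10 < 36? YES
  n = 6: C(6, 3) = 20; 20 < 36? YES
  n = 7: C(7, 3) = 35; 35 < 36? YES
  n = 8: C(8, 3) = 56; 56 < 36? NO
The largest n with C(n, 3) < 36 is n = 7 (where E[X] = 35/36 ≈ 0.972222). Hence R_6(3) > 7, i.e. R_6(3) ≥ 8.

Largest n = 7; hence R_6(3) > 7.


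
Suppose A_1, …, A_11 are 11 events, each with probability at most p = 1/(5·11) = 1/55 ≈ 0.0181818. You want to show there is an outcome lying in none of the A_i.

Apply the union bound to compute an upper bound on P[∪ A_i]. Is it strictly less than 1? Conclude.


Union bound: P[∪_{i=1}^{11} A_i] ≤ Σ_i P[A_i] ≤ 11·p = 11·(1/55) = 1/5.
Numerically: 1/5 ≈ 0.2000000.
Is 1/5 < 1? YES.
Since P[∪ A_i] ≤ 1/5 < 1, the complement has P[∩ A_i^c] ≥ 1 − 1/5 = 4/5 > 0, so some outcome avoids every A_i.

11·p = 1/5 ≈ 0.2000000; existence CERTIFIED by the union bound.


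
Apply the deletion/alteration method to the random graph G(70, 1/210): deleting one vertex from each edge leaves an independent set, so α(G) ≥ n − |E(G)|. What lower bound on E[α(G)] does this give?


E[|E(G)|] = C(70, 2)·p = 2415 · (1/210) = 23/2.
E[α(G)] ≥ n − E[|E(G)|] = 70 − 23/2 = 117/2.
Numerically: ≈ 58.5000.
(This is only a lower bound; the true E[α(G)] may be larger.)

E[α(G)] ≥ 117/2 ≈ 58.5000.


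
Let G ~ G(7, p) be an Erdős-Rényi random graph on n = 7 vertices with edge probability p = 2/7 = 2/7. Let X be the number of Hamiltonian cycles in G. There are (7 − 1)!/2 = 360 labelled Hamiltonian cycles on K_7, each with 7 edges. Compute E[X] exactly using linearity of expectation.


K_7 has (7 − 1)!/2 = 360 labelled Hamiltonian cycles.
For each such Hamiltonian cycle H, let X_H = 1 if all 7 edges of H are present in G. Then P[X_H = 1] = p^{7} = (2/7)^{7} = 128/823543.
By linearity: E[X] = Σ_H E[X_H] = 360 · p^{7} = 360 · 128/823543 = 46080/823543.
Numerically: E[X] ≈ 0.05595.

E[X] = 360 · (2/7)^{7} = 46080/823543 ≈ 0.05595.


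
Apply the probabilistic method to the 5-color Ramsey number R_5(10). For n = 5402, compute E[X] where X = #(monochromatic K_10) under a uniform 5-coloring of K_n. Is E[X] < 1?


E[X] = C(5402, 10) · 5^{1 − 45} = 5783128765113072203495407534935 · 5^{−44} = 5783128765113072203495407534935/5684341886080801486968994140625.
As a reduced fraction: E[X] = 1156625753022614440699081506987/1136868377216160297393798828125 ≈ 1.01738.
Is E[X] < 1? NO.
Since E[X] ≥ 1, the first-moment bound is inconclusive at n = 5402; it does NOT by itself certify R_5(10) > 5402.

E[X] = 1156625753022614440699081506987/1136868377216160297393798828125 ≈ 1.01738; E[X] ≥ 1; first-moment method inconclusive here.


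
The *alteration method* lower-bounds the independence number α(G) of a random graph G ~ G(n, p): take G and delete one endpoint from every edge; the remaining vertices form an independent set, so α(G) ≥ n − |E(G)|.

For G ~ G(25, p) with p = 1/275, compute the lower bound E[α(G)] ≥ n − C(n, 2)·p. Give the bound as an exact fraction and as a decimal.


E[|E(G)|] = C(25, 2)·p = 300 · (1/275) = 12/11.
E[α(G)] ≥ n − E[|E(G)|] = 25 − 12/11 = 263/11.
Numerically: ≈ 23.909.
(This is only a lower bound; the true E[α(G)] may be larger.)

E[α(G)] ≥ 263/11 ≈ 23.909.


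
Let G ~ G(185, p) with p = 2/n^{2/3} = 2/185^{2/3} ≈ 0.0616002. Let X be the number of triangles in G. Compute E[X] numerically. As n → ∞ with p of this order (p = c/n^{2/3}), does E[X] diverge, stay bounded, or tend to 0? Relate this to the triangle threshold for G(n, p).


Number of potential triangles: C(185, 3) = 1038220.
Each occurs with probability p³ ≈ (0.0616002)³ ≈ 2.33747261e-04.
By linearity: E[X] = C(185, 3)·p³ ≈ 1038220 · 2.33747261e-04 ≈ 242.681081.
Since α = 2/3 < 1, p = c/n^{2/3} ≫ 1/n is above the triangle threshold p ~ 1/n. Asymptotically E[X] ~ (c³/6)·n^{3(1−α)} = (2³/6)·n^{1} → ∞; triangles are abundant w.h.p.

E[X] ≈ 242.681081; in regime p = Θ(1/n^{2/3}) E[X] diverges (above the triangle threshold p ~ 1/n).


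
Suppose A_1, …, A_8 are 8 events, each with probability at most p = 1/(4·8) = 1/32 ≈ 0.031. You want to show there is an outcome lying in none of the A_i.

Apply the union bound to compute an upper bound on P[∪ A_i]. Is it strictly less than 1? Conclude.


Union bound: P[∪_{i=1}^{8} A_i] ≤ Σ_i P[A_i] ≤ 8·p = 8·(1/32) = 1/4.
Numerically: 1/4 ≈ 0.250.
Is 1/4 < 1? YES.
Since P[∪ A_i] ≤ 1/4 < 1, the complement has P[∩ A_i^c] ≥ 1 − 1/4 = 3/4 > 0, so some outcome avoids every A_i.

8·p = 1/4 ≈ 0.250; existence CERTIFIED by the union bound.


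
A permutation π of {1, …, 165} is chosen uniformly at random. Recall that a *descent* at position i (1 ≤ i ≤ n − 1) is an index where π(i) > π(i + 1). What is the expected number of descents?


Write X = Σ X_I over i = 1, …, 164, with X_I the indicator of one descent.
There are 164 indicators.
For each fixed i, the pair (π(i), π(i+1)) is a uniformly random ordered pair of distinct values from {1, …, 165}; by symmetry P[π(i) > π(i+1)] = 1/2.
By linearity: E[X] = 164 · (1/2) = (165 − 1) · (1/2) = 82 ≈ 82.0000.

E[X] = 82 = 82.0000.


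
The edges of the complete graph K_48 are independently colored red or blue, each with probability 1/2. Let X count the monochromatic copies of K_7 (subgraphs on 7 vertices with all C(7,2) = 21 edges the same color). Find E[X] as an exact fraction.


Let X = Σ_S X_S over the C(48, 7) = 73629072 subsets S of size 7, where X_S = 1 if the K_7 on S is monochromatic.
For a fixed S, the K_7 on S has C(7, 2) = 21 edges. P[all 21 edges red] = (1/2)^21, and likewise for blue, so P[monochromatic] = 2·(1/2)^21 = 2^{1 − 21} = 1/1048576.
By linearity of expectation: E[X] = C(48, 7) · 2^{1 − 21} = 73629072 · 1/1048576 = 4601817/65536.
Numerically: E[X] ≈ 70.218.

E[X] = C(48,7)·2^(1−C(7,2)) = 4601817/65536 ≈ 70.218.


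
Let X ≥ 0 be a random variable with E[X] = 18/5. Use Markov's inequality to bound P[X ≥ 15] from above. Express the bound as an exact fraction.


μ = E[X] = 18/5, a = 15.
Markov: P[X ≥ 15] ≤ μ/a = (18/5)/15 = 6/25.
Numerically: ≈ 0.24000.
(Since a = 15 > μ = 3.60000, the bound 6/25 is < 1 and informative.)

P[X ≥ 15] ≤ 6/25 ≈ 0.24000.


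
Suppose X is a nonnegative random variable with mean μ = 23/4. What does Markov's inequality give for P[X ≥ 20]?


μ = E[X] = 23/4, a = 20.
Markov: P[X ≥ 20] ≤ μ/a = (23/4)/20 = 23/80.
Numerically: ≈ 0.287500.
(Since a = 20 > μ = 5.750000, the bound 23/80 is < 1 and informative.)

P[X ≥ 20] ≤ 23/80 ≈ 0.287500.


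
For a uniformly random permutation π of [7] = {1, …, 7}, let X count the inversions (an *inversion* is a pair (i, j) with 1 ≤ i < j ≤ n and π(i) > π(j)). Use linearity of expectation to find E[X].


Write X = Σ X_I over the C(7, 2) = 21 pairs i < j, with X_I the indicator of one inversion.
There are 21 indicators.
For each fixed pair i < j, the values π(i) and π(j) are two distinct elements of {1, …, 7} in uniformly random order; by symmetry P[π(i) > π(j)] = 1/2.
By linearity: E[X] = 21 · (1/2) = C(7, 2) · (1/2) = 21/2 = 21/2 ≈ 10.5000.

E[X] = 21/2 = 10.5000.


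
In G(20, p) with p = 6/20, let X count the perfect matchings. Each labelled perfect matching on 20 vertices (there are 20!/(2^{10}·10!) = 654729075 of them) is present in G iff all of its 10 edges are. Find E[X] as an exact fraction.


K_20 has 20!/(2^{10}·10!) = 654729075 labelled perfect matchings.
For each such perfect matching H, let X_H = 1 if all 10 edges of H are present in G. Then P[X_H = 1] = p^{10} = (3/10)^{10} = 59049/10000000000.
By linearity of expectation: E[X] = Σ_H E[X_H] = 654729075 · p^{10} = 654729075 · 59049/10000000000 = 1546443885987/400000000.
Numerically: E[X] ≈ 3866.1.

E[X] = 654729075 · (3/10)^{10} = 1546443885987/400000000 ≈ 3866.1.


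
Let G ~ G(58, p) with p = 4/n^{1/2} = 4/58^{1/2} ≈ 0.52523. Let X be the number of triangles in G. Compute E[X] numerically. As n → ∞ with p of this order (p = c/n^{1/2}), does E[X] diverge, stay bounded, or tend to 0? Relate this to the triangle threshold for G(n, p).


Number of potential triangles: C(58, 3) = 30856.
Each occurs with probability p³ ≈ (0.52523)³ ≈ 1.4488986e-01.
By linearity: E[X] = C(58, 3)·p³ ≈ 30856 · 1.4488986e-01 ≈ 4470.72143.
Since α = 1/2 < 1, p = c/n^{1/2} ≫ 1/n is above the triangle threshold p ~ 1/n. Asymptotically E[X] ~ (c³/6)·n^{3(1−α)} = (4³/6)·n^{1.5} → ∞; triangles are abundant w.h.p.

E[X] ≈ 4470.72143; in regime p = Θ(1/n^{1/2}) E[X] diverges (above the triangle threshold p ~ 1/n).


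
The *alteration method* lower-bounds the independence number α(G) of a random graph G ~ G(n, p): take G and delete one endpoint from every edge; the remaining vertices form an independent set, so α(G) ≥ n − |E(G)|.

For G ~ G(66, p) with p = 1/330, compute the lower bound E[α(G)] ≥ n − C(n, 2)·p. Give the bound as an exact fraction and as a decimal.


E[|E(G)|] = C(66, 2)·p = 2145 · (1/330) = 13/2.
E[α(G)] ≥ n − E[|E(G)|] = 66 − 13/2 = 119/2.
Numerically: ≈ 59.500.
(This is only a lower bound; the true E[α(G)] may be larger.)

E[α(G)] ≥ 119/2 ≈ 59.500.


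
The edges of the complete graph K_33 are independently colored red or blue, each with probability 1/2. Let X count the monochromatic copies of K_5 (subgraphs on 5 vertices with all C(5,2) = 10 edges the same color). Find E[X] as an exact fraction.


Let X = Σ_S X_S over the C(33, 5) = 237336 subsets S of size 5, where X_S = 1 if the K_5 on S is monochromatic.
For a fixed S, the K_5 on S has C(5, 2) = 10 edges. P[all 10 edges red] = (1/2)^10, and likewise for blue, so P[monochromatic] = 2·(1/2)^10 = 2^{1 − 10} = 1/512.
Summing: E[X] = C(33, 5) · 2^{1 − 10} = 237336 · 1/512 = 29667/64.
Numerically: E[X] ≈ 463.54688.

E[X] = C(33,5)·2^(1−C(5,2)) = 29667/64 ≈ 463.54688.
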